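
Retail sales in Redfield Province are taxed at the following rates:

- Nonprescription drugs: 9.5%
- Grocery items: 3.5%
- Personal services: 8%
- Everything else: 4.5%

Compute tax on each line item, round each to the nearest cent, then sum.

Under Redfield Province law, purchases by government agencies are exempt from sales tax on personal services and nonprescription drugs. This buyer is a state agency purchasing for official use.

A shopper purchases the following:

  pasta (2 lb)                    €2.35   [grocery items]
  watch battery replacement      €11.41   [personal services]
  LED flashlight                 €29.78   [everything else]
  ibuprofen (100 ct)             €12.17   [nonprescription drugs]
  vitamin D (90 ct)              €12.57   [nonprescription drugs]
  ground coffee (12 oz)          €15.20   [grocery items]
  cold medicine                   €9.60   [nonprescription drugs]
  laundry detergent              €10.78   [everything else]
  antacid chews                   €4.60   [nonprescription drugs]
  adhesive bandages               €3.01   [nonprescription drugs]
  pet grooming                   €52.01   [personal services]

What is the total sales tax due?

€2.44

Pasta (2 lb) €2.35: grocery items → 3.5% → €0.08
Watch battery replacement €11.41: personal services, buyer-exempt → 0% → €0.00
LED flashlight €29.78: everything else → 4.5% → €1.34
Ibuprofen (100 ct) €12.17: nonprescription drugs, buyer-exempt → 0% → €0.00
Vitamin D (90 ct) €12.57: nonprescription drugs, buyer-exempt → 0% → €0.00
Ground coffee (12 oz) €15.20: grocery items → 3.5% → €0.53
Cold medicine €9.60: nonprescription drugs, buyer-exempt → 0% → €0.00
Laundry detergent €10.78: everything else → 4.5% → €0.49
Antacid chews €4.60: nonprescription drugs, buyer-exempt → 0% → €0.00
Adhesive bandages €3.01: nonprescription drugs, buyer-exempt → 0% → €0.00
Pet grooming €52.01: personal services, buyer-exempt → 0% → €0.00
Total tax = €0.08 + €1.34 + €0.53 + €0.49 = €2.44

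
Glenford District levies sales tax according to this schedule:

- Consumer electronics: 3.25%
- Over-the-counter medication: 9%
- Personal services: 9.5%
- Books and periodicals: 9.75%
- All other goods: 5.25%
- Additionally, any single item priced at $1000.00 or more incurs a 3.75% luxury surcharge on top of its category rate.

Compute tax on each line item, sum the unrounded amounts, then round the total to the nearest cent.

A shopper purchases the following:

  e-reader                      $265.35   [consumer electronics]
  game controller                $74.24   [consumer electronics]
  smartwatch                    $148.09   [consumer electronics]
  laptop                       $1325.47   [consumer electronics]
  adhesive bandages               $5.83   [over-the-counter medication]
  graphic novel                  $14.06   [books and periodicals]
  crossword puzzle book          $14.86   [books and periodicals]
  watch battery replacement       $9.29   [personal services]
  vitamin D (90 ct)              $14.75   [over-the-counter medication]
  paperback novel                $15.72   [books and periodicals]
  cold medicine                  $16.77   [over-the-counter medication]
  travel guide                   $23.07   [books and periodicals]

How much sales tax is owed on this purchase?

$119.48

E-reader $265.35: consumer electronics → 3.25% → $8.623875
Game controller $74.24: consumer electronics → 3.25% → $2.4128
Smartwatch $148.09: consumer electronics → 3.25% → $4.812925
Laptop $1325.47: consumer electronics → 3.25% + 3.75% surcharge = 7% → $92.7829
Adhesive bandages $5.83: over-the-counter medication → 9% → $0.5247
Graphic novel $14.06: books and periodicals → 9.75% → $1.37085
Crossword puzzle book $14.86: books and periodicals → 9.75% → $1.44885
Watch battery replacement $9.29: personal services → 9.5% → $0.88255
Vitamin D (90 ct) $14.75: over-the-counter medication → 9% → $1.3275
Paperback novel $15.72: books and periodicals → 9.75% → $1.5327
Cold medicine $16.77: over-the-counter medication → 9% → $1.5093
Travel guide $23.07: books and periodicals → 9.75% → $2.249325
Unrounded tax sum = $119.478275 → $119.48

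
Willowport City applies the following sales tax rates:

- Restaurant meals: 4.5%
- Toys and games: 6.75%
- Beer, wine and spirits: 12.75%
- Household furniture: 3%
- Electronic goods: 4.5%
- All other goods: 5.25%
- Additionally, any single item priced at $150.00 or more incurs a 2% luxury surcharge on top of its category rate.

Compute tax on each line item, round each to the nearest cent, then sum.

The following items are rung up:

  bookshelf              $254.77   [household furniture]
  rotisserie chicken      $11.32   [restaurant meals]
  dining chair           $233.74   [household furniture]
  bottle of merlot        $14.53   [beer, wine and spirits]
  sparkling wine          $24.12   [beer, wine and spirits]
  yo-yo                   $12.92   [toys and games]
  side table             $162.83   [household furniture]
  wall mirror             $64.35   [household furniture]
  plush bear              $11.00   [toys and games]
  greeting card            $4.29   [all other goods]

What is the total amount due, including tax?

Bookshelf $254.77: household furniture → 3% + 2% surcharge = 5% → $12.74
Rotisserie chicken $11.32: restaurant meals → 4.5% → $0.51
Dining chair $233.74: household furniture → 3% + 2% surcharge = 5% → $11.69
Bottle of merlot $14.53: beer, wine and spirits → 12.75% → $1.85
Sparkling wine $24.12: beer, wine and spirits → 12.75% → $3.08
Yo-yo $12.92: toys and games → 6.75% → $0.87
Side table $162.83: household furniture → 3% + 2% surcharge = 5% → $8.14
Wall mirror $64.35: household furniture → 3% → $1.93
Plush bear $11.00: toys and games → 6.75% → $0.74
Greeting card $4.29: all other goods → 5.25% → $0.23
Subtotal = $793.87; tax = $41.78; total due = $835.65

$835.65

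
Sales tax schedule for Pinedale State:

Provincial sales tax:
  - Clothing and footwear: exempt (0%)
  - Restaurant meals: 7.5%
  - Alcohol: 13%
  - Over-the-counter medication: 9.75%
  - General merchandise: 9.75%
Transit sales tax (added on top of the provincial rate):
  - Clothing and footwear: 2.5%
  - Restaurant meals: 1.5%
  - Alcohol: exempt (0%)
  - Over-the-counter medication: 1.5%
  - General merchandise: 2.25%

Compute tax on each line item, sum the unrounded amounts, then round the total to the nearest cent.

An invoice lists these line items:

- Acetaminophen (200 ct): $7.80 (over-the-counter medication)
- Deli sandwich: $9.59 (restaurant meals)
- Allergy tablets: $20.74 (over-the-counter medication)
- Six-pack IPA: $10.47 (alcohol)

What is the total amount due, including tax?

$54.03

Acetaminophen (200 ct) $7.80: over-the-counter medication → 9.75% + 1.5% transit = 11.25% → $0.8775
Deli sandwich $9.59: restaurant meals → 7.5% + 1.5% transit = 9% → $0.8631
Allergy tablets $20.74: over-the-counter medication → 9.75% + 1.5% transit = 11.25% → $2.33325
Six-pack IPA $10.47: alcohol → 13% + 0% transit = 13% → $1.3611
Subtotal = $48.60; unrounded tax = $5.43495 → $5.43; total due = $54.03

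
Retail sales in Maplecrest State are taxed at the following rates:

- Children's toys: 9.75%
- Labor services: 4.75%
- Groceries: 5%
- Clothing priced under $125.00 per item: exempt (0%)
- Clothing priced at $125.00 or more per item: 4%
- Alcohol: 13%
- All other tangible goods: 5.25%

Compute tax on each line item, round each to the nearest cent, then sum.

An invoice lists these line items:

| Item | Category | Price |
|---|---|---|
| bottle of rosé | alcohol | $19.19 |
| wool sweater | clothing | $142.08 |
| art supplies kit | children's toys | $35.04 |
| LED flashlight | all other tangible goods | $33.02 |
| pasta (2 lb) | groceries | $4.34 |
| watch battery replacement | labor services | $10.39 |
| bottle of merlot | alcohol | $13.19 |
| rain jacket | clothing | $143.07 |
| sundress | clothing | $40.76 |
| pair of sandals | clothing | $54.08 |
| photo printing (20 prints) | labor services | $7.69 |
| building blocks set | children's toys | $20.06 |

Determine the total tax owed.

Bottle of rosé $19.19: alcohol → 13% → $2.49
Wool sweater $142.08: clothing, $125.00 or more → 4% → $5.68
Art supplies kit $35.04: children's toys → 9.75% → $3.42
LED flashlight $33.02: all other tangible goods → 5.25% → $1.73
Pasta (2 lb) $4.34: groceries → 5% → $0.22
Watch battery replacement $10.39: labor services → 4.75% → $0.49
Bottle of merlot $13.19: alcohol → 13% → $1.71
Rain jacket $143.07: clothing, $125.00 or more → 4% → $5.72
Sundress $40.76: clothing, under $125.00 → 0% → $0.00
Pair of sandals $54.08: clothing, under $125.00 → 0% → $0.00
Photo printing (20 prints) $7.69: labor services → 4.75% → $0.37
Building blocks set $20.06: children's toys → 9.75% → $1.96
Total tax = $2.49 + $5.68 + $3.42 + $1.73 + $0.22 + $0.49 + $1.71 + $5.72 + $0.37 + $1.96 = $23.79

$23.79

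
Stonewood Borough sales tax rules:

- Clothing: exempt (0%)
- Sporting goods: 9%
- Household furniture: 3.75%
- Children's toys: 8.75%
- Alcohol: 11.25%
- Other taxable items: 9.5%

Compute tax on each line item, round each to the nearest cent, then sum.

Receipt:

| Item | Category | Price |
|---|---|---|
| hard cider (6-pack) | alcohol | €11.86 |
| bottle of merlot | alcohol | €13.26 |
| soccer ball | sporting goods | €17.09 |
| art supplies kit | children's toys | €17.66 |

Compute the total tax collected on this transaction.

Hard cider (6-pack) €11.86: alcohol → 11.25% → €1.33
Bottle of merlot €13.26: alcohol → 11.25% → €1.49
Soccer ball €17.09: sporting goods → 9% → €1.54
Art supplies kit €17.66: children's toys → 8.75% → €1.55
Total tax = €1.33 + €1.49 + €1.54 + €1.55 = €5.91

€5.91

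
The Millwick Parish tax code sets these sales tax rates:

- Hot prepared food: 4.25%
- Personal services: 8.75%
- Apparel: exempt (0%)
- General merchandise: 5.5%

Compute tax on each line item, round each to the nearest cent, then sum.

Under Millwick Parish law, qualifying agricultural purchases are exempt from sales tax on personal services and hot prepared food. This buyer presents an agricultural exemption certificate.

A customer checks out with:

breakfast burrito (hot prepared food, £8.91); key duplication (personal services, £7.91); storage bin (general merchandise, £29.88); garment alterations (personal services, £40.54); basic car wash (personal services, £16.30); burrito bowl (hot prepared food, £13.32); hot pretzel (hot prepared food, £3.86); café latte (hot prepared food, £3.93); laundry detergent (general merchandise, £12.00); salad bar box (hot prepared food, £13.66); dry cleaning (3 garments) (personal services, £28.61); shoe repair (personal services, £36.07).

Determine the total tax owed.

Breakfast burrito £8.91: hot prepared food, buyer-exempt → 0% → £0.00
Key duplication £7.91: personal services, buyer-exempt → 0% → £0.00
Storage bin £29.88: general merchandise → 5.5% → £1.64
Garment alterations £40.54: personal services, buyer-exempt → 0% → £0.00
Basic car wash £16.30: personal services, buyer-exempt → 0% → £0.00
Burrito bowl £13.32: hot prepared food, buyer-exempt → 0% → £0.00
Hot pretzel £3.86: hot prepared food, buyer-exempt → 0% → £0.00
Café latte £3.93: hot prepared food, buyer-exempt → 0% → £0.00
Laundry detergent £12.00: general merchandise → 5.5% → £0.66
Salad bar box £13.66: hot prepared food, buyer-exempt → 0% → £0.00
Dry cleaning (3 garments) £28.61: personal services, buyer-exempt → 0% → £0.00
Shoe repair £36.07: personal services, buyer-exempt → 0% → £0.00
Total tax = £1.64 + £0.66 = £2.30

£2.30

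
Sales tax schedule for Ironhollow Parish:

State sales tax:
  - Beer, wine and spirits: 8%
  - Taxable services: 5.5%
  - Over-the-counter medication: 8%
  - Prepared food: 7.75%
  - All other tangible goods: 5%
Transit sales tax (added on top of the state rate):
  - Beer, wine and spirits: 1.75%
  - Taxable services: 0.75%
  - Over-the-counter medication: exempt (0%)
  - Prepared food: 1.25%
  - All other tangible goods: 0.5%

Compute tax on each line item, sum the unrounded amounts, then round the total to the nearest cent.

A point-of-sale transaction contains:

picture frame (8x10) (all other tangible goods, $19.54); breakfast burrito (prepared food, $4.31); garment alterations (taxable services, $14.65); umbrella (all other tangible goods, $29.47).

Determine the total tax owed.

$4.00

Picture frame (8x10) $19.54: all other tangible goods → 5% + 0.5% transit = 5.5% → $1.0747
Breakfast burrito $4.31: prepared food → 7.75% + 1.25% transit = 9% → $0.3879
Garment alterations $14.65: taxable services → 5.5% + 0.75% transit = 6.25% → $0.915625
Umbrella $29.47: all other tangible goods → 5% + 0.5% transit = 5.5% → $1.62085
Unrounded tax sum = $3.999075 → $4.00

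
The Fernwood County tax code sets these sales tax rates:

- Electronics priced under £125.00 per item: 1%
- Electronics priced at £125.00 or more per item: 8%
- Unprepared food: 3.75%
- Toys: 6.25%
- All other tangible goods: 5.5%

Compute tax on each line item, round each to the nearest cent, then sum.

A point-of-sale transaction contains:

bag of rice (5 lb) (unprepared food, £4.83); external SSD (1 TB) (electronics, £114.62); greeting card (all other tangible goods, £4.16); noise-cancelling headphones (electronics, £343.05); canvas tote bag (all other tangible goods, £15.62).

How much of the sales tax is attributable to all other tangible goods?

£1.09

Greeting card £4.16: all other tangible goods → 5.5% → £0.23
Canvas tote bag £15.62: all other tangible goods → 5.5% → £0.86
Tax on all other tangible goods = £0.23 + £0.86 = £1.09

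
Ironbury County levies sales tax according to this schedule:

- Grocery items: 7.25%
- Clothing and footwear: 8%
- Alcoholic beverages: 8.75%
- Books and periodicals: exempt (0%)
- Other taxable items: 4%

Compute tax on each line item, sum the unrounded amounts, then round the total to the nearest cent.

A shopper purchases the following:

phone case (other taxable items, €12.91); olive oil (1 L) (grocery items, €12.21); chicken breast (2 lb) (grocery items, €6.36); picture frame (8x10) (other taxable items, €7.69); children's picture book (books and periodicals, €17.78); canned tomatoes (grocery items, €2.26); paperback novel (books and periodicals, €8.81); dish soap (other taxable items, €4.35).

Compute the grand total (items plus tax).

Phone case €12.91: other taxable items → 4% → €0.5164
Olive oil (1 L) €12.21: grocery items → 7.25% → €0.885225
Chicken breast (2 lb) €6.36: grocery items → 7.25% → €0.4611
Picture frame (8x10) €7.69: other taxable items → 4% → €0.3076
Children's picture book €17.78: books and periodicals → 0% → €0.00
Canned tomatoes €2.26: grocery items → 7.25% → €0.16385
Paperback novel €8.81: books and periodicals → 0% → €0.00
Dish soap €4.35: other taxable items → 4% → €0.174
Subtotal = €72.37; unrounded tax = €2.508175 → €2.51; total due = €74.88

€74.88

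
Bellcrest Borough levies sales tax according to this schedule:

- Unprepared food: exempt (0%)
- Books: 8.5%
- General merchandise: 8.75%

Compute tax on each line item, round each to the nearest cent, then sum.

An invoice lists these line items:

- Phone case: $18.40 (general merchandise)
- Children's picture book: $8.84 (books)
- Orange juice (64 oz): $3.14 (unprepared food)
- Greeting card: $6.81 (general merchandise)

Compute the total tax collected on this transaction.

$2.96

Phone case $18.40: general merchandise → 8.75% → $1.61
Children's picture book $8.84: books → 8.5% → $0.75
Orange juice (64 oz) $3.14: unprepared food → 0% → $0.00
Greeting card $6.81: general merchandise → 8.75% → $0.60
Total tax = $1.61 + $0.75 + $0.60 = $2.96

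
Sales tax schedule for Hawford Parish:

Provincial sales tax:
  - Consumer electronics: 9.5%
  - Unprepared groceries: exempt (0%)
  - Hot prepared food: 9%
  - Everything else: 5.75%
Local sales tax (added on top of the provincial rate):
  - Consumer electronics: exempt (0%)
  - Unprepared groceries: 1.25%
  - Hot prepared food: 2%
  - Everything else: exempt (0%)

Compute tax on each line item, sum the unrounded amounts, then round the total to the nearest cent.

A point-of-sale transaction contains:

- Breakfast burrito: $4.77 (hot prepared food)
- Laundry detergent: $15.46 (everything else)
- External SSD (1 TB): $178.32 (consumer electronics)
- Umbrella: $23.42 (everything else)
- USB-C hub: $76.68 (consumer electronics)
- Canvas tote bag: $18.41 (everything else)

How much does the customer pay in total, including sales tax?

$345.10

Breakfast burrito $4.77: hot prepared food → 9% + 2% local = 11% → $0.5247
Laundry detergent $15.46: everything else → 5.75% + 0% local = 5.75% → $0.88895
External SSD (1 TB) $178.32: consumer electronics → 9.5% + 0% local = 9.5% → $16.9404
Umbrella $23.42: everything else → 5.75% + 0% local = 5.75% → $1.34665
USB-C hub $76.68: consumer electronics → 9.5% + 0% local = 9.5% → $7.2846
Canvas tote bag $18.41: everything else → 5.75% + 0% local = 5.75% → $1.058575
Subtotal = $317.06; unrounded tax = $28.043875 → $28.04; total due = $345.10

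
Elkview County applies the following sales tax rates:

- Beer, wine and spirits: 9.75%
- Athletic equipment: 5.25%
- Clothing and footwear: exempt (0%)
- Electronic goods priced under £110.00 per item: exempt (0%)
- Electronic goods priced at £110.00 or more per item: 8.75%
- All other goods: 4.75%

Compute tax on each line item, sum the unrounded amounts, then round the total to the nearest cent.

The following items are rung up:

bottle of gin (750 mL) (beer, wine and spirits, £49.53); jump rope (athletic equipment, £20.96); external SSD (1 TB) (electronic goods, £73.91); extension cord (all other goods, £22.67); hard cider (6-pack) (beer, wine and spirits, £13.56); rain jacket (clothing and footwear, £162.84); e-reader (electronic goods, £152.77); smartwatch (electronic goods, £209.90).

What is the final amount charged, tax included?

Bottle of gin (750 mL) £49.53: beer, wine and spirits → 9.75% → £4.829175
Jump rope £20.96: athletic equipment → 5.25% → £1.1004
External SSD (1 TB) £73.91: electronic goods, under £110.00 → 0% → £0.00
Extension cord £22.67: all other goods → 4.75% → £1.076825
Hard cider (6-pack) £13.56: beer, wine and spirits → 9.75% → £1.3221
Rain jacket £162.84: clothing and footwear → 0% → £0.00
E-reader £152.77: electronic goods, £110.00 or more → 8.75% → £13.367375
Smartwatch £209.90: electronic goods, £110.00 or more → 8.75% → £18.36625
Subtotal = £706.14; unrounded tax = £40.062125 → £40.06; total due = £746.20

£746.20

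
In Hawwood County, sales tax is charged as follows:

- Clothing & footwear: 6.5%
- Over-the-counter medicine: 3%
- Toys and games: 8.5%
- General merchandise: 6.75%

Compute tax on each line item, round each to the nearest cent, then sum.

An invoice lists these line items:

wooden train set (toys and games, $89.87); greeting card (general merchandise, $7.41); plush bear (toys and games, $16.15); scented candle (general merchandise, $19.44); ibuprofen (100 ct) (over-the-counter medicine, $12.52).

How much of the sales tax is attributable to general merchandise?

$1.81

Greeting card $7.41: general merchandise → 6.75% → $0.50
Scented candle $19.44: general merchandise → 6.75% → $1.31
Tax on general merchandise = $0.50 + $1.31 = $1.81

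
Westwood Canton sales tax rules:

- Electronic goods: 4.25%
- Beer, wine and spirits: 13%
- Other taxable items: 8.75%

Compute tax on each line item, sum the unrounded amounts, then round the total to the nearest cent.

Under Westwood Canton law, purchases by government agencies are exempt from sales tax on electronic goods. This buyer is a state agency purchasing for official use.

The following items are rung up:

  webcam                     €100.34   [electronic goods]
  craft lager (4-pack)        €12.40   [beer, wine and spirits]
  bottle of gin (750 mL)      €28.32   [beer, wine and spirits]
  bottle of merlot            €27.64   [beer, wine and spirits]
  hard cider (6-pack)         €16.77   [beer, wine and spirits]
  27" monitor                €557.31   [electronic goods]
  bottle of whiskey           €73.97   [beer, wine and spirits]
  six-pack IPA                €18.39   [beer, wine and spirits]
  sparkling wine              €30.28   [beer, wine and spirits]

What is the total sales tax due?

Webcam €100.34: electronic goods, buyer-exempt → 0% → €0.00
Craft lager (4-pack) €12.40: beer, wine and spirits → 13% → €1.612
Bottle of gin (750 mL) €28.32: beer, wine and spirits → 13% → €3.6816
Bottle of merlot €27.64: beer, wine and spirits → 13% → €3.5932
Hard cider (6-pack) €16.77: beer, wine and spirits → 13% → €2.1801
27" monitor €557.31: electronic goods, buyer-exempt → 0% → €0.00
Bottle of whiskey €73.97: beer, wine and spirits → 13% → €9.6161
Six-pack IPA €18.39: beer, wine and spirits → 13% → €2.3907
Sparkling wine €30.28: beer, wine and spirits → 13% → €3.9364
Unrounded tax sum = €27.0101 → €27.01

€27.01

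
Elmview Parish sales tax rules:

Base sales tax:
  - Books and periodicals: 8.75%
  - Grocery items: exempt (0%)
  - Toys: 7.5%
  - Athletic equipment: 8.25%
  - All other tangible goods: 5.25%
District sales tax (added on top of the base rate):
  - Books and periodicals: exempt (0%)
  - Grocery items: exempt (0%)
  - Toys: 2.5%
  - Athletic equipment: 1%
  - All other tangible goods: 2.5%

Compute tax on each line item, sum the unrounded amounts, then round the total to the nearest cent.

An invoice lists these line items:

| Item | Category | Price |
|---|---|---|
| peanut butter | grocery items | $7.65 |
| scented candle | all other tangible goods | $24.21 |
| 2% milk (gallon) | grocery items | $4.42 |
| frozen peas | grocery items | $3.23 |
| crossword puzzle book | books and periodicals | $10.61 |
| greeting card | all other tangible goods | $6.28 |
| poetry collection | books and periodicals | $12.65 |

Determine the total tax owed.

Peanut butter $7.65: grocery items → 0% + 0% district = 0% → $0.00
Scented candle $24.21: all other tangible goods → 5.25% + 2.5% district = 7.75% → $1.876275
2% milk (gallon) $4.42: grocery items → 0% + 0% district = 0% → $0.00
Frozen peas $3.23: grocery items → 0% + 0% district = 0% → $0.00
Crossword puzzle book $10.61: books and periodicals → 8.75% + 0% district = 8.75% → $0.928375
Greeting card $6.28: all other tangible goods → 5.25% + 2.5% district = 7.75% → $0.4867
Poetry collection $12.65: books and periodicals → 8.75% + 0% district = 8.75% → $1.106875
Unrounded tax sum = $4.398225 → $4.40

$4.40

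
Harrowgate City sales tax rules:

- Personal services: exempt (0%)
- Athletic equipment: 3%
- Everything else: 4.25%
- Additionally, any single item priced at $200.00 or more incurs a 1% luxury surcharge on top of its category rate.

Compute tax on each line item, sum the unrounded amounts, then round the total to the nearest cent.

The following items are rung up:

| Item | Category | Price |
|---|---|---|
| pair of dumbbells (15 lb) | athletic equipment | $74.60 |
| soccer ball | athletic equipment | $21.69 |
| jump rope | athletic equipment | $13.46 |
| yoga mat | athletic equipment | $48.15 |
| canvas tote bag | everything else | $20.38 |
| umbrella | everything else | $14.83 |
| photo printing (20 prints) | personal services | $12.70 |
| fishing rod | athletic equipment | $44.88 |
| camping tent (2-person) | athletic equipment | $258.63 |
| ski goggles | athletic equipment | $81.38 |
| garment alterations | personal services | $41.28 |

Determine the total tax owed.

Pair of dumbbells (15 lb) $74.60: athletic equipment → 3% → $2.238
Soccer ball $21.69: athletic equipment → 3% → $0.6507
Jump rope $13.46: athletic equipment → 3% → $0.4038
Yoga mat $48.15: athletic equipment → 3% → $1.4445
Canvas tote bag $20.38: everything else → 4.25% → $0.86615
Umbrella $14.83: everything else → 4.25% → $0.630275
Photo printing (20 prints) $12.70: personal services → 0% → $0.00
Fishing rod $44.88: athletic equipment → 3% → $1.3464
Camping tent (2-person) $258.63: athletic equipment → 3% + 1% surcharge = 4% → $10.3452
Ski goggles $81.38: athletic equipment → 3% → $2.4414
Garment alterations $41.28: personal services → 0% → $0.00
Unrounded tax sum = $20.366425 → $20.37

$20.37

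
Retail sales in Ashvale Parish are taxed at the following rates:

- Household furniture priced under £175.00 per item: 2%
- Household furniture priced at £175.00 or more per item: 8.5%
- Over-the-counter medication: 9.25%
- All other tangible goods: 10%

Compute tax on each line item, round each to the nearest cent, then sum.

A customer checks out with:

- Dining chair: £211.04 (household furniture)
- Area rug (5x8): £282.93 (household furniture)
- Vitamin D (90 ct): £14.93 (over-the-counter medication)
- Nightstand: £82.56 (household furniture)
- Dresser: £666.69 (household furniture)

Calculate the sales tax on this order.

£101.69

Dining chair £211.04: household furniture, £175.00 or more → 8.5% → £17.94
Area rug (5x8) £282.93: household furniture, £175.00 or more → 8.5% → £24.05
Vitamin D (90 ct) £14.93: over-the-counter medication → 9.25% → £1.38
Nightstand £82.56: household furniture, under £175.00 → 2% → £1.65
Dresser £666.69: household furniture, £175.00 or more → 8.5% → £56.67
Total tax = £17.94 + £24.05 + £1.38 + £1.65 + £56.67 = £101.69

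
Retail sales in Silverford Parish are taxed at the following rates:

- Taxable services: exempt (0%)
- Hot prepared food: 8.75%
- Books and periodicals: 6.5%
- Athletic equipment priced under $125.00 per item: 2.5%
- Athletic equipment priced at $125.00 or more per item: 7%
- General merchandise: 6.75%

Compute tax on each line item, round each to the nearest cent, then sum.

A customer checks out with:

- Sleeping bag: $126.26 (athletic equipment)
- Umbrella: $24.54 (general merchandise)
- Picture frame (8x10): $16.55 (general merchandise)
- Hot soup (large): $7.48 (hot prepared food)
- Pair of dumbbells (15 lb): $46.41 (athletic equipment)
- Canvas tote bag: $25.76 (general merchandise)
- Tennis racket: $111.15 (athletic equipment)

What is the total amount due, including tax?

$376.10

Sleeping bag $126.26: athletic equipment, $125.00 or more → 7% → $8.84
Umbrella $24.54: general merchandise → 6.75% → $1.66
Picture frame (8x10) $16.55: general merchandise → 6.75% → $1.12
Hot soup (large) $7.48: hot prepared food → 8.75% → $0.65
Pair of dumbbells (15 lb) $46.41: athletic equipment, under $125.00 → 2.5% → $1.16
Canvas tote bag $25.76: general merchandise → 6.75% → $1.74
Tennis racket $111.15: athletic equipment, under $125.00 → 2.5% → $2.78
Subtotal = $358.15; tax = $17.95; total due = $376.10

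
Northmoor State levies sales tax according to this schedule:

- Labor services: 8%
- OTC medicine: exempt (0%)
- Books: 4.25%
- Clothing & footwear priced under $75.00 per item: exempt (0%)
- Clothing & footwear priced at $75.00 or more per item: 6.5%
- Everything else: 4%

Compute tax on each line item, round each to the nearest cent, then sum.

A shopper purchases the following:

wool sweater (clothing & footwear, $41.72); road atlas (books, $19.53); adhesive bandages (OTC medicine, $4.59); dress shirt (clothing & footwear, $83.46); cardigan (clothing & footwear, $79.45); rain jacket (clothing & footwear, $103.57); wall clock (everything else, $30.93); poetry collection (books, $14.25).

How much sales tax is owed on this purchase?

Wool sweater $41.72: clothing & footwear, under $75.00 → 0% → $0.00
Road atlas $19.53: books → 4.25% → $0.83
Adhesive bandages $4.59: OTC medicine → 0% → $0.00
Dress shirt $83.46: clothing & footwear, $75.00 or more → 6.5% → $5.42
Cardigan $79.45: clothing & footwear, $75.00 or more → 6.5% → $5.16
Rain jacket $103.57: clothing & footwear, $75.00 or more → 6.5% → $6.73
Wall clock $30.93: everything else → 4% → $1.24
Poetry collection $14.25: books → 4.25% → $0.61
Total tax = $0.83 + $5.42 + $5.16 + $6.73 + $1.24 + $0.61 = $19.99

$19.99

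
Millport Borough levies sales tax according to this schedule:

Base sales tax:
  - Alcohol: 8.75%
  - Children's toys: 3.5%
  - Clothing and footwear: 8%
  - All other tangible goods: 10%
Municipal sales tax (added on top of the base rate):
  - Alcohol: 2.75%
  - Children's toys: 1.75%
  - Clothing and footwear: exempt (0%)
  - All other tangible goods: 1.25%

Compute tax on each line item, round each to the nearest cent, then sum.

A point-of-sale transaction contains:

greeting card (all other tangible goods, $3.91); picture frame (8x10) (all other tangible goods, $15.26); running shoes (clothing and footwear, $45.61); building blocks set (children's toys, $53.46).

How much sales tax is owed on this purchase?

Greeting card $3.91: all other tangible goods → 10% + 1.25% municipal = 11.25% → $0.44
Picture frame (8x10) $15.26: all other tangible goods → 10% + 1.25% municipal = 11.25% → $1.72
Running shoes $45.61: clothing and footwear → 8% + 0% municipal = 8% → $3.65
Building blocks set $53.46: children's toys → 3.5% + 1.75% municipal = 5.25% → $2.81
Total tax = $0.44 + $1.72 + $3.65 + $2.81 = $8.62

$8.62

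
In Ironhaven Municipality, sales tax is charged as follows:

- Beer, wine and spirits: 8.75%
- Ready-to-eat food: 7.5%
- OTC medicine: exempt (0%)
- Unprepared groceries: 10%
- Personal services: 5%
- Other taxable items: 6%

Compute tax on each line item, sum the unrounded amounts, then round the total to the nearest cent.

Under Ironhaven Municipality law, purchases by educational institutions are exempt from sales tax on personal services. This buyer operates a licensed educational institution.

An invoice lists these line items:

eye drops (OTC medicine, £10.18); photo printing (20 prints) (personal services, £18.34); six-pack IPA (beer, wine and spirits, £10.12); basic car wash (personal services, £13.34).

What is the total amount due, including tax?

Eye drops £10.18: OTC medicine → 0% → £0.00
Photo printing (20 prints) £18.34: personal services, buyer-exempt → 0% → £0.00
Six-pack IPA £10.12: beer, wine and spirits → 8.75% → £0.8855
Basic car wash £13.34: personal services, buyer-exempt → 0% → £0.00
Subtotal = £51.98; unrounded tax = £0.8855 → £0.89; total due = £52.87

£52.87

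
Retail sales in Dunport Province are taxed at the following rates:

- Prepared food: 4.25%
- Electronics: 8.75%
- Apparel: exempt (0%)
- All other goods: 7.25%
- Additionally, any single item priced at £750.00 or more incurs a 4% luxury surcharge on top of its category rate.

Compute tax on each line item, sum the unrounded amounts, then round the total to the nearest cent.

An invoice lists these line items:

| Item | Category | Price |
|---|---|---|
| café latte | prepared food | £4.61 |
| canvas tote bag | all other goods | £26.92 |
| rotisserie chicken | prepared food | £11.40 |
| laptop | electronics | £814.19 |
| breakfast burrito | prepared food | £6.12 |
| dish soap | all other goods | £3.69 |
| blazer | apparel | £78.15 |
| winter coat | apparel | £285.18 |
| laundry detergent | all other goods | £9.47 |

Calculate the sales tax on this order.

Café latte £4.61: prepared food → 4.25% → £0.195925
Canvas tote bag £26.92: all other goods → 7.25% → £1.9517
Rotisserie chicken £11.40: prepared food → 4.25% → £0.4845
Laptop £814.19: electronics → 8.75% + 4% surcharge = 12.75% → £103.809225
Breakfast burrito £6.12: prepared food → 4.25% → £0.2601
Dish soap £3.69: all other goods → 7.25% → £0.267525
Blazer £78.15: apparel → 0% → £0.00
Winter coat £285.18: apparel → 0% → £0.00
Laundry detergent £9.47: all other goods → 7.25% → £0.686575
Unrounded tax sum = £107.65555 → £107.66

£107.66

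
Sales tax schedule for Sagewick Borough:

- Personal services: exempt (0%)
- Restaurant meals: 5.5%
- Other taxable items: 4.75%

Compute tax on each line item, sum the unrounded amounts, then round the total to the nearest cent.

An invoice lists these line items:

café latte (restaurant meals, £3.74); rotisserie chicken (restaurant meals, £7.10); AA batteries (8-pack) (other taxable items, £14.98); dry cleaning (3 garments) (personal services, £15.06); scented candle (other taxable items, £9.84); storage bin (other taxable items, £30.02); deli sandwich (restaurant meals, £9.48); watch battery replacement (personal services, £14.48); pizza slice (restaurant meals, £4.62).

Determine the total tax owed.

Café latte £3.74: restaurant meals → 5.5% → £0.2057
Rotisserie chicken £7.10: restaurant meals → 5.5% → £0.3905
AA batteries (8-pack) £14.98: other taxable items → 4.75% → £0.71155
Dry cleaning (3 garments) £15.06: personal services → 0% → £0.00
Scented candle £9.84: other taxable items → 4.75% → £0.4674
Storage bin £30.02: other taxable items → 4.75% → £1.42595
Deli sandwich £9.48: restaurant meals → 5.5% → £0.5214
Watch battery replacement £14.48: personal services → 0% → £0.00
Pizza slice £4.62: restaurant meals → 5.5% → £0.2541
Unrounded tax sum = £3.9766 → £3.98

£3.98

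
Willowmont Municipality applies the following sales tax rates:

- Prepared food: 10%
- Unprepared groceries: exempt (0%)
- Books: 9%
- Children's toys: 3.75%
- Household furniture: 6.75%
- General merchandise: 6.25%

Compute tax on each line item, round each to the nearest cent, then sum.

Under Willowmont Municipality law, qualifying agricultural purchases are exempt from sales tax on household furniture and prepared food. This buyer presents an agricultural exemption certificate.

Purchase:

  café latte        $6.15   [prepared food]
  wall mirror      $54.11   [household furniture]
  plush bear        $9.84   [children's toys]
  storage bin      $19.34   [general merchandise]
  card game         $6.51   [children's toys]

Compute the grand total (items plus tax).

Café latte $6.15: prepared food, buyer-exempt → 0% → $0.00
Wall mirror $54.11: household furniture, buyer-exempt → 0% → $0.00
Plush bear $9.84: children's toys → 3.75% → $0.37
Storage bin $19.34: general merchandise → 6.25% → $1.21
Card game $6.51: children's toys → 3.75% → $0.24
Subtotal = $95.95; tax = $1.82; total due = $97.77

$97.77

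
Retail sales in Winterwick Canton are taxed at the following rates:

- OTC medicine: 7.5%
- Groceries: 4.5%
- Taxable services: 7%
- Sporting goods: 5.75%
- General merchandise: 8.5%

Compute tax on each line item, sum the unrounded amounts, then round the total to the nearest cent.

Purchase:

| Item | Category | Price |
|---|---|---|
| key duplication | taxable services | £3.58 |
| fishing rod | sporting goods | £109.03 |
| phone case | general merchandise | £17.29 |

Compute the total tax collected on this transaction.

£7.99

Key duplication £3.58: taxable services → 7% → £0.2506
Fishing rod £109.03: sporting goods → 5.75% → £6.269225
Phone case £17.29: general merchandise → 8.5% → £1.46965
Unrounded tax sum = £7.989475 → £7.99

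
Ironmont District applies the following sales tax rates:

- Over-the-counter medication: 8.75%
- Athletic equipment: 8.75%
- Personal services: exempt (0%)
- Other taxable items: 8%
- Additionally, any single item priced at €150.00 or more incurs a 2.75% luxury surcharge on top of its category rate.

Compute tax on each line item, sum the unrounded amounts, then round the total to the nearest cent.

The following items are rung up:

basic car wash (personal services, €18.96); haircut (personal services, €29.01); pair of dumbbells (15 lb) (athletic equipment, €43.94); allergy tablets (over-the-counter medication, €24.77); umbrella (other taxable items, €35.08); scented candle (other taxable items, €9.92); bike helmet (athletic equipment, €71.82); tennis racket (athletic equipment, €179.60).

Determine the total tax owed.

Basic car wash €18.96: personal services → 0% → €0.00
Haircut €29.01: personal services → 0% → €0.00
Pair of dumbbells (15 lb) €43.94: athletic equipment → 8.75% → €3.84475
Allergy tablets €24.77: over-the-counter medication → 8.75% → €2.167375
Umbrella €35.08: other taxable items → 8% → €2.8064
Scented candle €9.92: other taxable items → 8% → €0.7936
Bike helmet €71.82: athletic equipment → 8.75% → €6.28425
Tennis racket €179.60: athletic equipment → 8.75% + 2.75% surcharge = 11.5% → €20.654
Unrounded tax sum = €36.550375 → €36.55

€36.55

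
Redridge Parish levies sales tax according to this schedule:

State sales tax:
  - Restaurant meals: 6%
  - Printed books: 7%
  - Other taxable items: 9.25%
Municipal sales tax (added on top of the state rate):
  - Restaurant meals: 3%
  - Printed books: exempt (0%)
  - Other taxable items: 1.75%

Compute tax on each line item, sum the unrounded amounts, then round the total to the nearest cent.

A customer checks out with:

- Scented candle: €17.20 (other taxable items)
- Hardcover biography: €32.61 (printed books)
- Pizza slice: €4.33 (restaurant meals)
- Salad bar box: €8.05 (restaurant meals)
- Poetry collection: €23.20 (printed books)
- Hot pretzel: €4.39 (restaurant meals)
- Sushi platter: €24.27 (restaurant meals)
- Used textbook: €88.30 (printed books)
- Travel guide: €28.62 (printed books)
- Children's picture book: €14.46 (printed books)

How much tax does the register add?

€18.69

Scented candle €17.20: other taxable items → 9.25% + 1.75% municipal = 11% → €1.892
Hardcover biography €32.61: printed books → 7% + 0% municipal = 7% → €2.2827
Pizza slice €4.33: restaurant meals → 6% + 3% municipal = 9% → €0.3897
Salad bar box €8.05: restaurant meals → 6% + 3% municipal = 9% → €0.7245
Poetry collection €23.20: printed books → 7% + 0% municipal = 7% → €1.624
Hot pretzel €4.39: restaurant meals → 6% + 3% municipal = 9% → €0.3951
Sushi platter €24.27: restaurant meals → 6% + 3% municipal = 9% → €2.1843
Used textbook €88.30: printed books → 7% + 0% municipal = 7% → €6.181
Travel guide €28.62: printed books → 7% + 0% municipal = 7% → €2.0034
Children's picture book €14.46: printed books → 7% + 0% municipal = 7% → €1.0122
Unrounded tax sum = €18.6889 → €18.69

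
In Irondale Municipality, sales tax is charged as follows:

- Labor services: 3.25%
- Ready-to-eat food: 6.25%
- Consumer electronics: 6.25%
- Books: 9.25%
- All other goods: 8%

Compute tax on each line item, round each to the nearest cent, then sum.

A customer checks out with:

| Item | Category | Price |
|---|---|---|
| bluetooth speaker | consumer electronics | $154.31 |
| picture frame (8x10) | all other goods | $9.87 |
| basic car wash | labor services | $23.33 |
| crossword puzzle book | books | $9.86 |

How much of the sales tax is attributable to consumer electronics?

Bluetooth speaker $154.31: consumer electronics → 6.25% → $9.64
Tax on consumer electronics = $9.64

$9.64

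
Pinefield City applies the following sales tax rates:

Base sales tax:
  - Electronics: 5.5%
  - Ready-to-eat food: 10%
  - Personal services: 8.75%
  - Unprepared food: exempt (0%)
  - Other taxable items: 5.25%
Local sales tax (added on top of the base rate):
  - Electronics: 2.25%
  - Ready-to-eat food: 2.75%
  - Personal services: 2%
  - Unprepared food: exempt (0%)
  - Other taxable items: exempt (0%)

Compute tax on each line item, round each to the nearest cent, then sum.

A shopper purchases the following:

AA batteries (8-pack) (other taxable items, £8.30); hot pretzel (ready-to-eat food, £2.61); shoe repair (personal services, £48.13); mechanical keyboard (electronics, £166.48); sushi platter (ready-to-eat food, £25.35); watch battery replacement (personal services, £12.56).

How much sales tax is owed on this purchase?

AA batteries (8-pack) £8.30: other taxable items → 5.25% + 0% local = 5.25% → £0.44
Hot pretzel £2.61: ready-to-eat food → 10% + 2.75% local = 12.75% → £0.33
Shoe repair £48.13: personal services → 8.75% + 2% local = 10.75% → £5.17
Mechanical keyboard £166.48: electronics → 5.5% + 2.25% local = 7.75% → £12.90
Sushi platter £25.35: ready-to-eat food → 10% + 2.75% local = 12.75% → £3.23
Watch battery replacement £12.56: personal services → 8.75% + 2% local = 10.75% → £1.35
Total tax = £0.44 + £0.33 + £5.17 + £12.90 + £3.23 + £1.35 = £23.42

£23.42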